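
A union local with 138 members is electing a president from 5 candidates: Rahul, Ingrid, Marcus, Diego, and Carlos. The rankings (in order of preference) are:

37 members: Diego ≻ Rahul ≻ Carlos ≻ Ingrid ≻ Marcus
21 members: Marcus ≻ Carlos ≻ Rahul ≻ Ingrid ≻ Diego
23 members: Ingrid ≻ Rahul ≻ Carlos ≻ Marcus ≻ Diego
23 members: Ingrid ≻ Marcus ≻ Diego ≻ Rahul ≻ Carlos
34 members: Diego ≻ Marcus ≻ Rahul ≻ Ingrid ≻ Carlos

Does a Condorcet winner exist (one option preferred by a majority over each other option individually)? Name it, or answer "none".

Diego

Diego vs Rahul: 94–44 for Diego.
Diego vs Ingrid: 71–67 for Diego.
Diego vs Marcus: 71–67 for Diego.
Diego vs Carlos: 94–44 for Diego.
Diego beats every other option head-to-head.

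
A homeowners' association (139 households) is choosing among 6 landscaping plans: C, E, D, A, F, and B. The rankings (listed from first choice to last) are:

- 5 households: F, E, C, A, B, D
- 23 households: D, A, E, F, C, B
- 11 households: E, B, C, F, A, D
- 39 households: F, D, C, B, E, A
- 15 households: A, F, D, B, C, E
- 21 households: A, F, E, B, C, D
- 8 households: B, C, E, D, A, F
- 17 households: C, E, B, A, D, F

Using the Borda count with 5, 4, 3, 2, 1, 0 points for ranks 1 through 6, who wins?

F

C: 5·3 + 23·1 + 11·3 + 39·3 + 15·1 + 21·1 + 8·4 + 17·5 = 341
E: 5·4 + 23·3 + 11·5 + 39·1 + 15·0 + 21·3 + 8·3 + 17·4 = 338
D: 5·0 + 23·5 + 11·0 + 39·4 + 15·3 + 21·0 + 8·2 + 17·1 = 349
A: 5·2 + 23·4 + 11·1 + 39·0 + 15·5 + 21·5 + 8·1 + 17·2 = 335
F: 5·5 + 23·2 + 11·2 + 39·5 + 15·4 + 21·4 + 8·0 + 17·0 = 432
B: 5·1 + 23·0 + 11·4 + 39·2 + 15·2 + 21·2 + 8·5 + 17·3 = 290
F has the highest Borda score (432).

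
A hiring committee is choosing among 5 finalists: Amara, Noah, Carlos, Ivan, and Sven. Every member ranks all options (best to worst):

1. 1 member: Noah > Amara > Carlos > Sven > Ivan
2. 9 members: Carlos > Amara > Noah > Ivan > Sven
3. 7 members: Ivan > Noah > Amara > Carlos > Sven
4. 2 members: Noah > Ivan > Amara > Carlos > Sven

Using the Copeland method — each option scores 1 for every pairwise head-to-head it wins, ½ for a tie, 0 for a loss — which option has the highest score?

Amara: beats Carlos, Ivan, and Sven; loses to Noah → score 3.
Noah: beats Amara, Carlos, Ivan, and Sven → score 4.
Carlos: beats Ivan and Sven; loses to Amara and Noah → score 2.
Ivan: beats Sven; loses to Amara, Noah, and Carlos → score 1.
Sven: loses to Amara, Noah, Carlos, and Ivan → score 0.
Noah has the best pairwise record.

Noah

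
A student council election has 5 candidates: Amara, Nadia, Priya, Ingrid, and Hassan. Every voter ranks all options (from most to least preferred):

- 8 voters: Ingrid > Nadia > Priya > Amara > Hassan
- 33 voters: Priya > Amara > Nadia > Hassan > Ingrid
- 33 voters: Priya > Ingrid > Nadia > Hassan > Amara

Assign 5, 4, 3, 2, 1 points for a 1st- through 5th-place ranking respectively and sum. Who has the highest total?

Amara: 8·2 + 33·4 + 33·1 = 181
Nadia: 8·4 + 33·3 + 33·3 = 230
Priya: 8·3 + 33·5 + 33·5 = 354
Ingrid: 8·5 + 33·1 + 33·4 = 205
Hassan: 8·1 + 33·2 + 33·2 = 140
Priya has the highest Borda score (354).

Priya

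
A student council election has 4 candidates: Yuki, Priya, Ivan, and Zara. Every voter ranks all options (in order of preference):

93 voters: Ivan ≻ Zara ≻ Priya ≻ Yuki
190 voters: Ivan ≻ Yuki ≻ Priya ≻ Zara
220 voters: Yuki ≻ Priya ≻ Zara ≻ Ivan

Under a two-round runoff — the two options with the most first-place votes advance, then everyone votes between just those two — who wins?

Round 1 first-place votes: Yuki 220, Priya 0, Ivan 283, Zara 0.
Ivan and Yuki advance.
Runoff: Ivan is preferred to Yuki by 283 voters; Yuki by 220.
Ivan wins the runoff.

Ivan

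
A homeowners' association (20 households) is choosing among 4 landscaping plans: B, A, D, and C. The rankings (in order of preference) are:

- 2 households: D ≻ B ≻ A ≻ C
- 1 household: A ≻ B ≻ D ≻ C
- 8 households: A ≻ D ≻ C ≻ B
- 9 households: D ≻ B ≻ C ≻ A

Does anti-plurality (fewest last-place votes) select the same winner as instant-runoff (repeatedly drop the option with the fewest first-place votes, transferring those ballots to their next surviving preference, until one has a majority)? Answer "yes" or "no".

yes

Anti-plurality — last-place votes: B 8, A 9, D 0, C 3. Winner: D.
Instant-runoff — R1 B 0, A 9, D 11, C 0 (D winner). Winner: D.
The two methods agree.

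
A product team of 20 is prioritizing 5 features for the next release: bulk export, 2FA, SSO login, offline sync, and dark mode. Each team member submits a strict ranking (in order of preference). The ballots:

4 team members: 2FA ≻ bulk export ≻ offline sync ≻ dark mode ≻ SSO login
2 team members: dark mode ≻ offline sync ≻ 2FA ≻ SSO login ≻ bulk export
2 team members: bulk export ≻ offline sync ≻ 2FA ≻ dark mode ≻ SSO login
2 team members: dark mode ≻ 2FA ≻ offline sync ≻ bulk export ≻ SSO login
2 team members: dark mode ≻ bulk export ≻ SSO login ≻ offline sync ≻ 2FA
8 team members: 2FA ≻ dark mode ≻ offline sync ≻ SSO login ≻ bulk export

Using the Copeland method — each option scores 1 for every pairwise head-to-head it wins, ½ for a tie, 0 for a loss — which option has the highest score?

2FA

bulk export: ties SSO login; loses to 2FA, offline sync, and dark mode → score 0.5.
2FA: beats bulk export, SSO login, offline sync, and dark mode → score 4.
SSO login: ties bulk export; loses to 2FA, offline sync, and dark mode → score 0.5.
offline sync: beats bulk export and SSO login; loses to 2FA and dark mode → score 2.
dark mode: beats bulk export, SSO login, and offline sync; loses to 2FA → score 3.
2FA has the best pairwise record.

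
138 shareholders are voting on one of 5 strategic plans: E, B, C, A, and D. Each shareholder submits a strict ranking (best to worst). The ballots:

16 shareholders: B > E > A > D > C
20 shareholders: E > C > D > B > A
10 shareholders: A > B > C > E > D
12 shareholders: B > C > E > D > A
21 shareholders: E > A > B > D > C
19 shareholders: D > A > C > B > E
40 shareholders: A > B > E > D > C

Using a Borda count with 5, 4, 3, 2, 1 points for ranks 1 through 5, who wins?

E: 16·4 + 20·5 + 10·2 + 12·3 + 21·5 + 19·1 + 40·3 = 464
B: 16·5 + 20·2 + 10·4 + 12·5 + 21·3 + 19·2 + 40·4 = 481
C: 16·1 + 20·4 + 10·3 + 12·4 + 21·1 + 19·3 + 40·1 = 292
A: 16·3 + 20·1 + 10·5 + 12·1 + 21·4 + 19·4 + 40·5 = 490
D: 16·2 + 20·3 + 10·1 + 12·2 + 21·2 + 19·5 + 40·2 = 343
A has the highest Borda score (490).

A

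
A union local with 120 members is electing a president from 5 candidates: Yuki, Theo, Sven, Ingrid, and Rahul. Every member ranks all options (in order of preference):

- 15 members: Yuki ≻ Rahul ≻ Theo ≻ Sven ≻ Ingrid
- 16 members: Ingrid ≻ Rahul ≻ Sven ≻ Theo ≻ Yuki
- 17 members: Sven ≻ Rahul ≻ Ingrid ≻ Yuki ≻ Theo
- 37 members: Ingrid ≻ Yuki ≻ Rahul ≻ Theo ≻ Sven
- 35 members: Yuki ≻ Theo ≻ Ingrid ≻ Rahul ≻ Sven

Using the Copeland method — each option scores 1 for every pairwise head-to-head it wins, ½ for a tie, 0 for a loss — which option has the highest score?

Ingrid

Yuki: beats Theo, Sven, and Rahul; loses to Ingrid → score 3.
Theo: beats Sven; loses to Yuki, Ingrid, and Rahul → score 1.
Sven: loses to Yuki, Theo, Ingrid, and Rahul → score 0.
Ingrid: beats Yuki, Theo, Sven, and Rahul → score 4.
Rahul: beats Theo and Sven; loses to Yuki and Ingrid → score 2.
Ingrid has the best pairwise record.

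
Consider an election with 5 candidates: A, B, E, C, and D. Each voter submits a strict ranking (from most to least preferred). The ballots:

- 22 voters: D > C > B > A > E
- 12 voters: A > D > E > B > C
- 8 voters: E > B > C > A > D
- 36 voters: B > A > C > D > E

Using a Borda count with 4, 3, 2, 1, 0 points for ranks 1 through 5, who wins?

A: 22·1 + 12·4 + 8·1 + 36·3 = 186
B: 22·2 + 12·1 + 8·3 + 36·4 = 224
E: 22·0 + 12·2 + 8·4 + 36·0 = 56
C: 22·3 + 12·0 + 8·2 + 36·2 = 154
D: 22·4 + 12·3 + 8·0 + 36·1 = 160
B has the highest Borda score (224).

B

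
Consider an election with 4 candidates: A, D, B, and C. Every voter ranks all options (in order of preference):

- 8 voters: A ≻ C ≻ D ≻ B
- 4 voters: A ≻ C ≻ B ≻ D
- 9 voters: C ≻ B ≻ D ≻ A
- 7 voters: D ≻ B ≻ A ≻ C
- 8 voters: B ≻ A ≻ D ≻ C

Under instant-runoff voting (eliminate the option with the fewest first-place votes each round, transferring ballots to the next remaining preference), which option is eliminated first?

D

Round 1: A 12, D 7, B 8, C 9. Eliminate D.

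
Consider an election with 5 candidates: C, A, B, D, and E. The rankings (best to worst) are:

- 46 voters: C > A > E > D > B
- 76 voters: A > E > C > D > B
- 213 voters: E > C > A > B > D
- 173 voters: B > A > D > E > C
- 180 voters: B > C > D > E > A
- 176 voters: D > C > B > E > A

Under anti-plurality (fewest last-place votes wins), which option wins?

E

Last-place votes: C 173, A 356, B 122, D 213, E 0.
E is ranked last by the fewest voters, so E wins.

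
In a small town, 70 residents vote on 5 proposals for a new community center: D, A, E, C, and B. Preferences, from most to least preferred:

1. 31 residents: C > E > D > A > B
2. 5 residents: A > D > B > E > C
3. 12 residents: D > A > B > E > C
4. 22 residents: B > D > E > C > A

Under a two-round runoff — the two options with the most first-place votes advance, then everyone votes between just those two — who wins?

B

Round 1 first-place votes: D 12, A 5, E 0, C 31, B 22.
C and B advance.
Runoff: C is preferred to B by 31 voters; B by 39.
B wins the runoff.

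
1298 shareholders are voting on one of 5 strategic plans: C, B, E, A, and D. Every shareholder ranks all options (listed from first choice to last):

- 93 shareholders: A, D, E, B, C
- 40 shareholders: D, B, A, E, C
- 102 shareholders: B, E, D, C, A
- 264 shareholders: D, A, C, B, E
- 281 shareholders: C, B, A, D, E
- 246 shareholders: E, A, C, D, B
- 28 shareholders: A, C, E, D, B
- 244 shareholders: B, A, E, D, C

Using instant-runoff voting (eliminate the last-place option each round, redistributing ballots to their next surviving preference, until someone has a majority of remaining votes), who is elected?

Round 1: C 281, B 346, E 246, A 121, D 304. Eliminate A.
Round 2: C 309, B 346, E 246, D 397. Eliminate E.
Round 3: C 555, B 346, D 397. Eliminate B.
Round 4: C 555, D 743. D has a majority.

D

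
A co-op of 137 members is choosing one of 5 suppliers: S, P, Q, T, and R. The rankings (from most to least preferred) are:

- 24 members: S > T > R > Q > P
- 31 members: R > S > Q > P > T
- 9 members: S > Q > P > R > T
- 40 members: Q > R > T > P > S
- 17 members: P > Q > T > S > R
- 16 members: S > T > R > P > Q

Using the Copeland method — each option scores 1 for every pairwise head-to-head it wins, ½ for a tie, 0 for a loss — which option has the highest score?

R

S: beats P, Q, and T; loses to R → score 3.
P: loses to S, Q, T, and R → score 0.
Q: beats P and T; loses to S and R → score 2.
T: beats P; loses to S, Q, and R → score 1.
R: beats S, P, Q, and T → score 4.
R has the best pairwise record.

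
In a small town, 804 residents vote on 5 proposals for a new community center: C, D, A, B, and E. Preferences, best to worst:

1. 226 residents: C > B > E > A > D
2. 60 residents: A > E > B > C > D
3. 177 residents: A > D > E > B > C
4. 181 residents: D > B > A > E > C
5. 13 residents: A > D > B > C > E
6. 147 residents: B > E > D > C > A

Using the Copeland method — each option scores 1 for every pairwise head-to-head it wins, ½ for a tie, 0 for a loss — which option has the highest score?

C: loses to D, A, B, and E → score 0.
D: beats C; loses to A, B, and E → score 1.
A: beats C, D, and E; loses to B → score 3.
B: beats C, D, A, and E → score 4.
E: beats C and D; loses to A and B → score 2.
B has the best pairwise record.

B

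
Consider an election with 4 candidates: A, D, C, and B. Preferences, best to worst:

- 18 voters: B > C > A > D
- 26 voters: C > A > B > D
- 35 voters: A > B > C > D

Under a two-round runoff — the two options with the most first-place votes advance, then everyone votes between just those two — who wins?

C

Round 1 first-place votes: A 35, D 0, C 26, B 18.
A and C advance.
Runoff: A is preferred to C by 35 voters; C by 44.
C wins the runoff.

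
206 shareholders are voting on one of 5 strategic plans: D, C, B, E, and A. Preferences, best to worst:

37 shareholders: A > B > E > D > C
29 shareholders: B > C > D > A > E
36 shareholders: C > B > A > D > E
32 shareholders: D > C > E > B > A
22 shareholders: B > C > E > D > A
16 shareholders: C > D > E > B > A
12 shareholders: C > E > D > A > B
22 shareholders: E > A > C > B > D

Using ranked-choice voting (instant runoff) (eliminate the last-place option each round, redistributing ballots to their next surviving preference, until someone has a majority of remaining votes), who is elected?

Round 1: D 32, C 64, B 51, E 22, A 37. Eliminate E.
Round 2: D 32, C 64, B 51, A 59. Eliminate D.
Round 3: C 96, B 51, A 59. Eliminate B.
Round 4: C 147, A 59. C has a majority.

C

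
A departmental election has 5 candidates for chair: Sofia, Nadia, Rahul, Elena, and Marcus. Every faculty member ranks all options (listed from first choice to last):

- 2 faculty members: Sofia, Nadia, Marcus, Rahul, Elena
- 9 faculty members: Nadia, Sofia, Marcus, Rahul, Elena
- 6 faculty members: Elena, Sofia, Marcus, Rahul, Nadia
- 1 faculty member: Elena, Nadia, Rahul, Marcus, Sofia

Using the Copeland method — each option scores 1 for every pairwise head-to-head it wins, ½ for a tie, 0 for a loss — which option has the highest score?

Nadia

Sofia: beats Rahul, Elena, and Marcus; loses to Nadia → score 3.
Nadia: beats Sofia, Rahul, Elena, and Marcus → score 4.
Rahul: beats Elena; loses to Sofia, Nadia, and Marcus → score 1.
Elena: loses to Sofia, Nadia, Rahul, and Marcus → score 0.
Marcus: beats Rahul and Elena; loses to Sofia and Nadia → score 2.
Nadia has the best pairwise record.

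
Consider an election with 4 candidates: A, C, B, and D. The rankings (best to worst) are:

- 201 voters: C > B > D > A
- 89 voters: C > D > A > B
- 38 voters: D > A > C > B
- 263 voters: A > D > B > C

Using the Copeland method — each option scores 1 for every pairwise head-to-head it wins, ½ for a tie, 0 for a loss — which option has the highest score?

A: beats C and B; loses to D → score 2.
C: beats B; loses to A and D → score 1.
B: loses to A, C, and D → score 0.
D: beats A, C, and B → score 3.
D has the best pairwise record.

D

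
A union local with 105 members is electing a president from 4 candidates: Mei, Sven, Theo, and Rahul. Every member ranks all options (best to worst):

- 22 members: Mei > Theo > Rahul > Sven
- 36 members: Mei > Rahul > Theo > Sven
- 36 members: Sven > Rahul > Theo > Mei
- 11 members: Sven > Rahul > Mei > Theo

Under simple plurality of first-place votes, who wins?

First-place votes: Mei 58, Sven 47, Theo 0, Rahul 0.
Mei has the most first-place votes.

Mei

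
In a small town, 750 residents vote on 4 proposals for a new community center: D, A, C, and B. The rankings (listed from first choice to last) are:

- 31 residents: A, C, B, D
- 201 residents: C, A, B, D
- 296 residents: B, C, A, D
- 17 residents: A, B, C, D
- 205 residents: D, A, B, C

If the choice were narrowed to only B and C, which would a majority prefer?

B

Voters preferring B to C: 518; preferring C to B: 232.
B wins the head-to-head.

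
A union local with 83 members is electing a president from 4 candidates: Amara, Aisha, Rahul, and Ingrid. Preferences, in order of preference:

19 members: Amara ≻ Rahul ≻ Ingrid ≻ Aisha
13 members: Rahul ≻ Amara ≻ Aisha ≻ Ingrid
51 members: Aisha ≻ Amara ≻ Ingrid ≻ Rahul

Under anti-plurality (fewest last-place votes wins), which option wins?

Amara

Last-place votes: Amara 0, Aisha 19, Rahul 51, Ingrid 13.
Amara is ranked last by the fewest voters, so Amara wins.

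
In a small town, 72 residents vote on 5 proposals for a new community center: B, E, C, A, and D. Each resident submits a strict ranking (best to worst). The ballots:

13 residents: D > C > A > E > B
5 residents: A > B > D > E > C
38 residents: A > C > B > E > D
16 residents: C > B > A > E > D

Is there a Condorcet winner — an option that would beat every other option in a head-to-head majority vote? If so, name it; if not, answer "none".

A

A vs B: 56–16 for A.
A vs E: 72–0 for A.
A vs C: 43–29 for A.
A vs D: 59–13 for A.
A beats every other option head-to-head.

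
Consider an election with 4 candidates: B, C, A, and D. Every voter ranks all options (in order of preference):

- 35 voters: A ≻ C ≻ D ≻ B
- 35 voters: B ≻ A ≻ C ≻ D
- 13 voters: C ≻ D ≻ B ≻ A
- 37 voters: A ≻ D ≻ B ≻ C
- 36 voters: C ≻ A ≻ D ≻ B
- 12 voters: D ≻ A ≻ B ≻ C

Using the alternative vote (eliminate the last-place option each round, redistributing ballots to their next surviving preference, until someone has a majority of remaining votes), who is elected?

A

Round 1: B 35, C 49, A 72, D 12. Eliminate D.
Round 2: B 35, C 49, A 84. Eliminate B.
Round 3: C 49, A 119. A has a majority.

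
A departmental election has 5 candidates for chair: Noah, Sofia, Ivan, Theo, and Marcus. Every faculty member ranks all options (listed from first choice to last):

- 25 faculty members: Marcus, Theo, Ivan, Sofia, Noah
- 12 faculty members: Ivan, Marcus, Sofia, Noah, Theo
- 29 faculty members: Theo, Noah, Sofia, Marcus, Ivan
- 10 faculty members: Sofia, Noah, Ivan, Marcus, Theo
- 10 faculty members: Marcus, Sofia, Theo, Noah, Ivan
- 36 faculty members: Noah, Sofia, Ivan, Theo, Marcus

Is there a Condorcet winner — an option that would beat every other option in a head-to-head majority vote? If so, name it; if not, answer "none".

Checking pairwise contests:
Theo beats Noah 64–58.
Noah beats Sofia 65–57.
Noah beats Ivan 85–37.
Sofia beats Theo 68–54.
Noah beats Marcus 75–47.
Every option loses at least one head-to-head, so there is no Condorcet winner.

none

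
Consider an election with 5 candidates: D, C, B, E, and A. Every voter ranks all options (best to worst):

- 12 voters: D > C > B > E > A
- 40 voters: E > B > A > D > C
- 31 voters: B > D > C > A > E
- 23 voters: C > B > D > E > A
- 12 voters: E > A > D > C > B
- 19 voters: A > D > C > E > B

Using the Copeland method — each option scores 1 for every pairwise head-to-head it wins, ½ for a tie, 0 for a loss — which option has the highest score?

D: beats C and E; loses to B and A → score 2.
C: beats E; loses to D, B, and A → score 1.
B: beats D, C, and A; loses to E → score 3.
E: beats B and A; loses to D and C → score 2.
A: beats D and C; loses to B and E → score 2.
B has the best pairwise record.

B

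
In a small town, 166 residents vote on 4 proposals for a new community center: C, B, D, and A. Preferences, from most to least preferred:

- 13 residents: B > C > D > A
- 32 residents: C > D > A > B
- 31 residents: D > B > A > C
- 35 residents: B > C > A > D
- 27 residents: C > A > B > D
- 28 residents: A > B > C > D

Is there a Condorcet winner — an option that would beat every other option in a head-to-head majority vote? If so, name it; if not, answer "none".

none

Checking pairwise contests:
B beats C 107–59.
A beats B 87–79.
C beats D 135–31.
C beats A 107–59.
Every option loses at least one head-to-head, so there is no Condorcet winner.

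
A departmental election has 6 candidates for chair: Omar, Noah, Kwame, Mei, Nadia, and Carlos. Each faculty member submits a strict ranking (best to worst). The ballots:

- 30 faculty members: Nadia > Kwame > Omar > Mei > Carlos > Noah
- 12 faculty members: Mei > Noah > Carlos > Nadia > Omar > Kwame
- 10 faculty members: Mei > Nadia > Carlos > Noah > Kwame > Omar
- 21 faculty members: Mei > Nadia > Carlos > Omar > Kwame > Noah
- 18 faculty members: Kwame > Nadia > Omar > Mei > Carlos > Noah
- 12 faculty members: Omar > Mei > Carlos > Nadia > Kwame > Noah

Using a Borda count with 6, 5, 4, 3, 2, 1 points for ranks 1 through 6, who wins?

Omar: 30·4 + 12·2 + 10·1 + 21·3 + 18·4 + 12·6 = 361
Noah: 30·1 + 12·5 + 10·3 + 21·1 + 18·1 + 12·1 = 171
Kwame: 30·5 + 12·1 + 10·2 + 21·2 + 18·6 + 12·2 = 356
Mei: 30·3 + 12·6 + 10·6 + 21·6 + 18·3 + 12·5 = 462
Nadia: 30·6 + 12·3 + 10·5 + 21·5 + 18·5 + 12·3 = 497
Carlos: 30·2 + 12·4 + 10·4 + 21·4 + 18·2 + 12·4 = 316
Nadia has the highest Borda score (497).

Nadia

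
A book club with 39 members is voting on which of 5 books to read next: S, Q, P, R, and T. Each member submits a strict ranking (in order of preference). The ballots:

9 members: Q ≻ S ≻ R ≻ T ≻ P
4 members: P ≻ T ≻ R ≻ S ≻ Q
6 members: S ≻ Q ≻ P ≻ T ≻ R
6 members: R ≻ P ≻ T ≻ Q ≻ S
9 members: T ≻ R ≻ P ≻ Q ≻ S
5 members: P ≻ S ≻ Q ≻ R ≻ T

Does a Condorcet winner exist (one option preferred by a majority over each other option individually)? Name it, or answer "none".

none

Checking pairwise contests:
Q beats S 24–15.
P beats Q 24–15.
R beats P 24–15.
S beats R 20–19.
S beats T 20–19.
Every option loses at least one head-to-head, so there is no Condorcet winner.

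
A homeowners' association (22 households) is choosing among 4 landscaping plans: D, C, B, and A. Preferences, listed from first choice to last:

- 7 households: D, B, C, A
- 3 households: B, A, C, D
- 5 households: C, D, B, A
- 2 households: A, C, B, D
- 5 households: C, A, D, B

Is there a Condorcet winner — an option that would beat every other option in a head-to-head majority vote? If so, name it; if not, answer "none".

C vs D: 15–7 for C.
C vs B: 12–10 for C.
C vs A: 17–5 for C.
C beats every other option head-to-head.

C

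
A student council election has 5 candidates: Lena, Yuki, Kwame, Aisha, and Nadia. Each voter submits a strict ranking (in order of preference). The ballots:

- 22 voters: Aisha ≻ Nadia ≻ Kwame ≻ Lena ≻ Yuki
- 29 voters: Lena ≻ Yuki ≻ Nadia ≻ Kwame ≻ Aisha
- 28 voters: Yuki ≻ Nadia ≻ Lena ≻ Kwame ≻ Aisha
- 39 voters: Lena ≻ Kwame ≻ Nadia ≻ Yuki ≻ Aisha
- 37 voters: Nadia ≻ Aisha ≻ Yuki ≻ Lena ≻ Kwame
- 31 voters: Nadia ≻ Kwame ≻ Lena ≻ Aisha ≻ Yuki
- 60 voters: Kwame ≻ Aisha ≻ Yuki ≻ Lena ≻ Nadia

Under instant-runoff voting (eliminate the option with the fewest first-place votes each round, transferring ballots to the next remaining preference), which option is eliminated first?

Aisha

Round 1: Lena 68, Yuki 28, Kwame 60, Aisha 22, Nadia 68. Eliminate Aisha.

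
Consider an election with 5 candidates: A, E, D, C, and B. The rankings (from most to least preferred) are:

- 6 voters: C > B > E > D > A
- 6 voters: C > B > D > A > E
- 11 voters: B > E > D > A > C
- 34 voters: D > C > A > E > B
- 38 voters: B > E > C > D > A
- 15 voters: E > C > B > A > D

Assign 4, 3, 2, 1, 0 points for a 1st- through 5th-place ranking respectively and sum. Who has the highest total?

A: 6·0 + 6·1 + 11·1 + 34·2 + 38·0 + 15·1 = 100
E: 6·2 + 6·0 + 11·3 + 34·1 + 38·3 + 15·4 = 253
D: 6·1 + 6·2 + 11·2 + 34·4 + 38·1 + 15·0 = 214
C: 6·4 + 6·4 + 11·0 + 34·3 + 38·2 + 15·3 = 271
B: 6·3 + 6·3 + 11·4 + 34·0 + 38·4 + 15·2 = 262
C has the highest Borda score (271).

C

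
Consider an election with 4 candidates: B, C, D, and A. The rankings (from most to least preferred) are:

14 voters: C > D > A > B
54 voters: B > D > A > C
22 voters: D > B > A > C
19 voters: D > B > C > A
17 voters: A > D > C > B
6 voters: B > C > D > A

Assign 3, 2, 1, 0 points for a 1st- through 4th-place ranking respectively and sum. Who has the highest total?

D

B: 14·0 + 54·3 + 22·2 + 19·2 + 17·0 + 6·3 = 262
C: 14·3 + 54·0 + 22·0 + 19·1 + 17·1 + 6·2 = 90
D: 14·2 + 54·2 + 22·3 + 19·3 + 17·2 + 6·1 = 299
A: 14·1 + 54·1 + 22·1 + 19·0 + 17·3 + 6·0 = 141
D has the highest Borda score (299).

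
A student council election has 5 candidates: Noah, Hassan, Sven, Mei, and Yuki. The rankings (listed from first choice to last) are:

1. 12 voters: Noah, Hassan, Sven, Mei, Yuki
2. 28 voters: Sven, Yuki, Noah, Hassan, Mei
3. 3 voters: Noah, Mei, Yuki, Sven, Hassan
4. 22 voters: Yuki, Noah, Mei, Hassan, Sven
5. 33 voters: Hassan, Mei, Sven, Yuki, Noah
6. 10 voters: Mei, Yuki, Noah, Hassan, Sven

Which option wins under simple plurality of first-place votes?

First-place votes: Noah 15, Hassan 33, Sven 28, Mei 10, Yuki 22.
Hassan has the most first-place votes.

Hassan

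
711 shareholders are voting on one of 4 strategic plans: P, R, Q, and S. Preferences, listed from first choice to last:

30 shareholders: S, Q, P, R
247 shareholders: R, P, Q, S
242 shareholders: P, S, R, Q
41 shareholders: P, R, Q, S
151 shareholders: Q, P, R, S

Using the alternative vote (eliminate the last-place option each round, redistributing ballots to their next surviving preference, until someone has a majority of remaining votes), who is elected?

P

Round 1: P 283, R 247, Q 151, S 30. Eliminate S.
Round 2: P 283, R 247, Q 181. Eliminate Q.
Round 3: P 464, R 247. P has a majority.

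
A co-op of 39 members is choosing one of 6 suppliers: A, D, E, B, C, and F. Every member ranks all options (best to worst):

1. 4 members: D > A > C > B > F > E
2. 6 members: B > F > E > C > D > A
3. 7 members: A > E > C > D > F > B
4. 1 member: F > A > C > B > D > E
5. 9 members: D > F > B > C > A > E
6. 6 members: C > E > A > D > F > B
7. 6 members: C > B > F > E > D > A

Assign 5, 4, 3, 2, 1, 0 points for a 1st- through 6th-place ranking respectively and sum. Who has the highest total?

A: 4·4 + 6·0 + 7·5 + 1·4 + 9·1 + 6·3 + 6·0 = 82
D: 4·5 + 6·1 + 7·2 + 1·1 + 9·5 + 6·2 + 6·1 = 104
E: 4·0 + 6·3 + 7·4 + 1·0 + 9·0 + 6·4 + 6·2 = 82
B: 4·2 + 6·5 + 7·0 + 1·2 + 9·3 + 6·0 + 6·4 = 91
C: 4·3 + 6·2 + 7·3 + 1·3 + 9·2 + 6·5 + 6·5 = 126
F: 4·1 + 6·4 + 7·1 + 1·5 + 9·4 + 6·1 + 6·3 = 100
C has the highest Borda score (126).

C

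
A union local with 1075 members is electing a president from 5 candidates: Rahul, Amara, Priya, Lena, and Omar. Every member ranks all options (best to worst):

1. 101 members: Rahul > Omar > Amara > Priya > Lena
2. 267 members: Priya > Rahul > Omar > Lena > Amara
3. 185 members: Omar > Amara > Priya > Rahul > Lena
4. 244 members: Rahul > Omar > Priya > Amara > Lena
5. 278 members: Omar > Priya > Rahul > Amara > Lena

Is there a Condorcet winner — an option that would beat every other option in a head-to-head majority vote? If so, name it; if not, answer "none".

Checking pairwise contests:
Priya beats Rahul 730–345.
Rahul beats Amara 890–185.
Omar beats Priya 808–267.
Rahul beats Lena 1075–0.
Rahul beats Omar 612–463.
Every option loses at least one head-to-head, so there is no Condorcet winner.

none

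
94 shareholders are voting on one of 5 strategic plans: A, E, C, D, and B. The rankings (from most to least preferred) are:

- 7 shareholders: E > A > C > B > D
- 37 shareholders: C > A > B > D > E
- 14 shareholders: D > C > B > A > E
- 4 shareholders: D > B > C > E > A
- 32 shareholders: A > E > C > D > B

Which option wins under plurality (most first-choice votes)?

C

First-place votes: A 32, E 7, C 37, D 18, B 0.
C has the most first-place votes.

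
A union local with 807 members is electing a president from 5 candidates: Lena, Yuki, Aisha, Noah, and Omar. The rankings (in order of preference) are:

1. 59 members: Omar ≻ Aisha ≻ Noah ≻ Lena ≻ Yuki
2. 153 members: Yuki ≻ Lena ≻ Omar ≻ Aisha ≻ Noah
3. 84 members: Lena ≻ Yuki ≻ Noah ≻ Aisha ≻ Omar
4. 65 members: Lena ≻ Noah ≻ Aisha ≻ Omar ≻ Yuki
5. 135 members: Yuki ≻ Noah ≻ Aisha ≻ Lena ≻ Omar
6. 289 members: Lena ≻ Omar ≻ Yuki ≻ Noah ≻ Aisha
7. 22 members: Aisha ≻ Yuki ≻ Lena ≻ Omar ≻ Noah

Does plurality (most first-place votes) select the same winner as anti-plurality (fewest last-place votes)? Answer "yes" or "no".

Plurality — first-place votes: Lena 438, Yuki 288, Aisha 22, Noah 0, Omar 59. Winner: Lena.
Anti-plurality — last-place votes: Lena 0, Yuki 124, Aisha 289, Noah 175, Omar 219. Winner: Lena.
The two methods agree.

yes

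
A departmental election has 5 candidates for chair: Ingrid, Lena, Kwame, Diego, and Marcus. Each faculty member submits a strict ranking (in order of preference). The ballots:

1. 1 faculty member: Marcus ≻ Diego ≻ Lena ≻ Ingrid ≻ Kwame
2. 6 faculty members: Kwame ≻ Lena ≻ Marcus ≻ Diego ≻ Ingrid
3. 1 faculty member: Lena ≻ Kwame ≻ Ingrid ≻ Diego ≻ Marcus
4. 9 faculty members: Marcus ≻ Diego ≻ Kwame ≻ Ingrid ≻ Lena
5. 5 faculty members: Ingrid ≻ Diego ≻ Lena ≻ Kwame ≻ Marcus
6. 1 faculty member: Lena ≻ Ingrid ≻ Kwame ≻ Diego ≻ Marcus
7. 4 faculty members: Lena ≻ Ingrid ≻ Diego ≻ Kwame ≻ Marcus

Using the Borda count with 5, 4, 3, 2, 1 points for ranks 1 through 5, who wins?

Ingrid: 1·2 + 6·1 + 1·3 + 9·2 + 5·5 + 1·4 + 4·4 = 74
Lena: 1·3 + 6·4 + 1·5 + 9·1 + 5·3 + 1·5 + 4·5 = 81
Kwame: 1·1 + 6·5 + 1·4 + 9·3 + 5·2 + 1·3 + 4·2 = 83
Diego: 1·4 + 6·2 + 1·2 + 9·4 + 5·4 + 1·2 + 4·3 = 88
Marcus: 1·5 + 6·3 + 1·1 + 9·5 + 5·1 + 1·1 + 4·1 = 79
Diego has the highest Borda score (88).

Diego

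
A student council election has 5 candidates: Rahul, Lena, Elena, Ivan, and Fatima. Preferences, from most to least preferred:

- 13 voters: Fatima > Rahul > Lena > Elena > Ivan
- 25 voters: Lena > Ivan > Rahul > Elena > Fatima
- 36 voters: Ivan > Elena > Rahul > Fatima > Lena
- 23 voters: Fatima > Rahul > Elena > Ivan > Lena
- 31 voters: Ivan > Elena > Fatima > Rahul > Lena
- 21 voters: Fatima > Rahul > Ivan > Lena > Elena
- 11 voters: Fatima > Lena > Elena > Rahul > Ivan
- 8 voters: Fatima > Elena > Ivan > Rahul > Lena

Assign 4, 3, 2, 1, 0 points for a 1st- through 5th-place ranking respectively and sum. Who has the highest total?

Ivan

Rahul: 13·3 + 25·2 + 36·2 + 23·3 + 31·1 + 21·3 + 11·1 + 8·1 = 343
Lena: 13·2 + 25·4 + 36·0 + 23·0 + 31·0 + 21·1 + 11·3 + 8·0 = 180
Elena: 13·1 + 25·1 + 36·3 + 23·2 + 31·3 + 21·0 + 11·2 + 8·3 = 331
Ivan: 13·0 + 25·3 + 36·4 + 23·1 + 31·4 + 21·2 + 11·0 + 8·2 = 424
Fatima: 13·4 + 25·0 + 36·1 + 23·4 + 31·2 + 21·4 + 11·4 + 8·4 = 402
Ivan has the highest Borda score (424).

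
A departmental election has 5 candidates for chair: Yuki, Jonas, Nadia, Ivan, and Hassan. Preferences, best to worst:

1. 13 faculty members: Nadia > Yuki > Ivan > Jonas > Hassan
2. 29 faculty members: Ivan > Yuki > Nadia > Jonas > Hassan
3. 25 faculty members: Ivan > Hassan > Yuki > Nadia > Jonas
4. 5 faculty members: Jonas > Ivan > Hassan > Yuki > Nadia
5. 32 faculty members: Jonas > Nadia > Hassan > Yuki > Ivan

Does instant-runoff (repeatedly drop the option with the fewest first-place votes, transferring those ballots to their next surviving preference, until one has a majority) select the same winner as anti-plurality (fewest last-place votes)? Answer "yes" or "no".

no

Instant-runoff — R1 Yuki 0, Jonas 37, Nadia 13, Ivan 54, Hassan 0 (Ivan winner). Winner: Ivan.
Anti-plurality — last-place votes: Yuki 0, Jonas 25, Nadia 5, Ivan 32, Hassan 42. Winner: Yuki.
The two methods disagree.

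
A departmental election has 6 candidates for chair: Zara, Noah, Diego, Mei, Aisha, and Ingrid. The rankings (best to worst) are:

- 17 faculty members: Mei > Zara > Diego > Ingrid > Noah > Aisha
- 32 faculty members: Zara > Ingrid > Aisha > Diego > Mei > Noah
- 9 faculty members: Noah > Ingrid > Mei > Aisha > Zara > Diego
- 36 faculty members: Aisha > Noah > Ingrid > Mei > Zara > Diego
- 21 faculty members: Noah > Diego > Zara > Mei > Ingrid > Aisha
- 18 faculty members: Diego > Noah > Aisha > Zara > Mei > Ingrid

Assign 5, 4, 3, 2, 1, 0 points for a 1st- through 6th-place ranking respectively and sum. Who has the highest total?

Noah

Zara: 17·4 + 32·5 + 9·1 + 36·1 + 21·3 + 18·2 = 372
Noah: 17·1 + 32·0 + 9·5 + 36·4 + 21·5 + 18·4 = 383
Diego: 17·3 + 32·2 + 9·0 + 36·0 + 21·4 + 18·5 = 289
Mei: 17·5 + 32·1 + 9·3 + 36·2 + 21·2 + 18·1 = 276
Aisha: 17·0 + 32·3 + 9·2 + 36·5 + 21·0 + 18·3 = 348
Ingrid: 17·2 + 32·4 + 9·4 + 36·3 + 21·1 + 18·0 = 327
Noah has the highest Borda score (383).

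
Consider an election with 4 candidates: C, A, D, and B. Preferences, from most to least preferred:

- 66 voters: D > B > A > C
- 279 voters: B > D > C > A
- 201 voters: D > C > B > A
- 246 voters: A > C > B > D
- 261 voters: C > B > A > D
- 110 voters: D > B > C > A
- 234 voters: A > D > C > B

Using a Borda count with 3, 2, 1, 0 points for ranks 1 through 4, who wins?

C: 66·0 + 279·1 + 201·2 + 246·2 + 261·3 + 110·1 + 234·1 = 2300
A: 66·1 + 279·0 + 201·0 + 246·3 + 261·1 + 110·0 + 234·3 = 1767
D: 66·3 + 279·2 + 201·3 + 246·0 + 261·0 + 110·3 + 234·2 = 2157
B: 66·2 + 279·3 + 201·1 + 246·1 + 261·2 + 110·2 + 234·0 = 2158
C has the highest Borda score (2300).

C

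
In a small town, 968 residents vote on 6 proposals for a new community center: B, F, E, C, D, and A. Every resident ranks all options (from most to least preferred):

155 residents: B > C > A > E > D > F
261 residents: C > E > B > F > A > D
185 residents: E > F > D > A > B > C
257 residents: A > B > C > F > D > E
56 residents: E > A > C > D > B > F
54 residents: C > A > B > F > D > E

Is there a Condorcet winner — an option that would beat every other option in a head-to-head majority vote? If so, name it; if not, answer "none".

none

Checking pairwise contests:
E beats B 502–466.
B beats F 783–185.
C beats E 727–241.
B beats C 597–371.
B beats D 727–241.
E beats A 502–466.
Every option loses at least one head-to-head, so there is no Condorcet winner.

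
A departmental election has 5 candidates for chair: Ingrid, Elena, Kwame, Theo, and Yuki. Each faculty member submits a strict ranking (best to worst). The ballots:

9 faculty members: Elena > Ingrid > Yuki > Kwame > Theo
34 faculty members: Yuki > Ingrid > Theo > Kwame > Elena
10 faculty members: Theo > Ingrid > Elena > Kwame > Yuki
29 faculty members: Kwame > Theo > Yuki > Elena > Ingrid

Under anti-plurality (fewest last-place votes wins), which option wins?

Kwame

Last-place votes: Ingrid 29, Elena 34, Kwame 0, Theo 9, Yuki 10.
Kwame is ranked last by the fewest voters, so Kwame wins.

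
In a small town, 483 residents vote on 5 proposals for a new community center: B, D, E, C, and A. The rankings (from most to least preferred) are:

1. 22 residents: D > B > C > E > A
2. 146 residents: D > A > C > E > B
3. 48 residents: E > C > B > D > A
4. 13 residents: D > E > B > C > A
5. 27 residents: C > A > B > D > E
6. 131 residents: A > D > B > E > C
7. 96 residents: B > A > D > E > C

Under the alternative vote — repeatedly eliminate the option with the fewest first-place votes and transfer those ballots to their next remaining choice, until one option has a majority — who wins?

A

Round 1: B 96, D 181, E 48, C 27, A 131. Eliminate C.
Round 2: B 96, D 181, E 48, A 158. Eliminate E.
Round 3: B 144, D 181, A 158. Eliminate B.
Round 4: D 229, A 254. A has a majority.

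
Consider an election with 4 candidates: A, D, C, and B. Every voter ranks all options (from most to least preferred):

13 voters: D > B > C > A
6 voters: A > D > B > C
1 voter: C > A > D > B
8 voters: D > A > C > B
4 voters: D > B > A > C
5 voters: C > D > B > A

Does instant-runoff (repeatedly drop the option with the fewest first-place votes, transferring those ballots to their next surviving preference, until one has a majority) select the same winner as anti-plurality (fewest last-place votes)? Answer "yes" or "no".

Instant-runoff — R1 A 6, D 25, C 6, B 0 (D winner). Winner: D.
Anti-plurality — last-place votes: A 18, D 0, C 10, B 9. Winner: D.
The two methods agree.

yes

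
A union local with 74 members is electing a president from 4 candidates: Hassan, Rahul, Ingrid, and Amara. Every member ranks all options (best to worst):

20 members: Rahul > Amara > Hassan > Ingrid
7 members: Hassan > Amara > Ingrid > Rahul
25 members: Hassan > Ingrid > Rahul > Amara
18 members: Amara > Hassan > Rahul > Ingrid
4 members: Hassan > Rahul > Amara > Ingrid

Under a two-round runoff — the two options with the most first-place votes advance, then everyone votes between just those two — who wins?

Hassan

Round 1 first-place votes: Hassan 36, Rahul 20, Ingrid 0, Amara 18.
Hassan and Rahul advance.
Runoff: Hassan is preferred to Rahul by 54 voters; Rahul by 20.
Hassan wins the runoff.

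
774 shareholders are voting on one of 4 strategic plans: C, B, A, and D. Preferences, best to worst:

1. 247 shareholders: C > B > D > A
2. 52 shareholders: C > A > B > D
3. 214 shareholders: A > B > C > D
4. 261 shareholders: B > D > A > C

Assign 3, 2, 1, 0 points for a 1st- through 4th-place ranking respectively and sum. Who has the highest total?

B

C: 247·3 + 52·3 + 214·1 + 261·0 = 1111
B: 247·2 + 52·1 + 214·2 + 261·3 = 1757
A: 247·0 + 52·2 + 214·3 + 261·1 = 1007
D: 247·1 + 52·0 + 214·0 + 261·2 = 769
B has the highest Borda score (1757).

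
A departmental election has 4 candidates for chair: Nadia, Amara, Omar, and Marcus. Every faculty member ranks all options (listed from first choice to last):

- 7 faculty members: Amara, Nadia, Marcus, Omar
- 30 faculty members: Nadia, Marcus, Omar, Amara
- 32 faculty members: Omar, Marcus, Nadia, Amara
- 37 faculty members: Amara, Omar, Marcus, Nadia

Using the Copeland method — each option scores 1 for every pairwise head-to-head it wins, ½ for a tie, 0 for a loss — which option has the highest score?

Nadia: beats Amara; loses to Omar and Marcus → score 1.
Amara: loses to Nadia, Omar, and Marcus → score 0.
Omar: beats Nadia, Amara, and Marcus → score 3.
Marcus: beats Nadia and Amara; loses to Omar → score 2.
Omar has the best pairwise record.

Omar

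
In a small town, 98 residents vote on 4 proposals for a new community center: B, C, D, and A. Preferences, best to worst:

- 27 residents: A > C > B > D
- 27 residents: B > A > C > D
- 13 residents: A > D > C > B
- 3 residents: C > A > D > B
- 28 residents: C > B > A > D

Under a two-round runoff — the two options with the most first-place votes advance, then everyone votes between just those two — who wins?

Round 1 first-place votes: B 27, C 31, D 0, A 40.
A and C advance.
Runoff: A is preferred to C by 67 voters; C by 31.
A wins the runoff.

A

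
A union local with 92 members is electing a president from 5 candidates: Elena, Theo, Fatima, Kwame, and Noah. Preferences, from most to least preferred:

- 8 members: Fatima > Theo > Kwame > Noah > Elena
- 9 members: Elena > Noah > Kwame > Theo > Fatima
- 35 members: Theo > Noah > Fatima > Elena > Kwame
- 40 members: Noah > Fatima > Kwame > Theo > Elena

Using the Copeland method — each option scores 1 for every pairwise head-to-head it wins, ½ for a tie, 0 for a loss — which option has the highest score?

Noah

Elena: loses to Theo, Fatima, Kwame, and Noah → score 0.
Theo: beats Elena; loses to Fatima, Kwame, and Noah → score 1.
Fatima: beats Elena, Theo, and Kwame; loses to Noah → score 3.
Kwame: beats Elena and Theo; loses to Fatima and Noah → score 2.
Noah: beats Elena, Theo, Fatima, and Kwame → score 4.
Noah has the best pairwise record.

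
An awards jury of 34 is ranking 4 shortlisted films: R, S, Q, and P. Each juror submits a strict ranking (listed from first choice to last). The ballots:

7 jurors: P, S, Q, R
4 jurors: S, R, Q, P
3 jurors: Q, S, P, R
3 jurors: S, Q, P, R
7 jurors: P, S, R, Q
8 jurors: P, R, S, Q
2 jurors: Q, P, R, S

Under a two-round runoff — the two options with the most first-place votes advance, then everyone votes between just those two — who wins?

Round 1 first-place votes: R 0, S 7, Q 5, P 22.
P and S advance.
Runoff: P is preferred to S by 24 voters; S by 10.
P wins the runoff.

P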